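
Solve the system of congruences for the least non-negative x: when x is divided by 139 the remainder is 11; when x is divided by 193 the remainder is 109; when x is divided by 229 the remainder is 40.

The moduli are pairwise coprime; N = 139·193·229 = 6143383.
N/139 = 44197; 44197 ≡ 134 (mod 139); 134·111 ≡ 1, so inverse 111.
N/193 = 31831; 31831 ≡ 179 (mod 193); 179·124 ≡ 1, so inverse 124.
N/229 = 26827; 26827 ≡ 34 (mod 229); 34·128 ≡ 1, so inverse 128.
x ≡ 11·44197·111 + 109·31831·124 + 40·26827·128 = 621546573.
621546573 mod 6143383 = 1064890.

1064890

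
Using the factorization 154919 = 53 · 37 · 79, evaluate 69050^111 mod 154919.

17347

Mod 53: 69050 ≡ 44; by Fermat, exponent reduces to 111 mod 52 = 7; 44^7 ≡ 16 (mod 53).
Mod 37: 69050 ≡ 8; by Fermat, exponent reduces to 111 mod 36 = 3; 8^3 ≡ 31 (mod 37).
Mod 79: 69050 ≡ 4; by Fermat, exponent reduces to 111 mod 78 = 33; 4^33 ≡ 46 (mod 79).
Combine by CRT: x ≡ 16 (mod 53), x ≡ 31 (mod 37), x ≡ 46 (mod 79) ⇒ x ≡ 17347 (mod 154919).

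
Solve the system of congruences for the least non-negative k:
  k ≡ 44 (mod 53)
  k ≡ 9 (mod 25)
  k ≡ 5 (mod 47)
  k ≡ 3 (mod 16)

135459

The moduli are pairwise coprime; N = 53·25·47·16 = 996400.
N/53 = 18800; 18800 ≡ 38 (mod 53); 38·7 ≡ 1, so inverse 7.
N/25 = 39856; 39856 ≡ 6 (mod 25); 6·21 ≡ 1, so inverse 21.
N/47 = 21200; 21200 ≡ 3 (mod 47); 3·16 ≡ 1, so inverse 16.
N/16 = 62275; 62275 ≡ 3 (mod 16); 3·11 ≡ 1, so inverse 11.
k ≡ 44·18800·7 + 9·39856·21 + 5·21200·16 + 3·62275·11 = 17074259.
17074259 mod 996400 = 135459.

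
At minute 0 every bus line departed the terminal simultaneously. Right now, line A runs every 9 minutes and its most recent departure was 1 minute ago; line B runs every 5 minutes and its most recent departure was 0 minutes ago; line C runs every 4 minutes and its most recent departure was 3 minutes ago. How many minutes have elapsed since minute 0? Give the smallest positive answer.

55

The moduli are pairwise coprime; N = 9·5·4 = 180.
N/9 = 20; 20 ≡ 2 (mod 9); 2·5 ≡ 1, so inverse 5.
N/5 = 36; 36 ≡ 1 (mod 5), inverse 1.
N/4 = 45; 45 ≡ 1 (mod 4), inverse 1.
t ≡ 1·20·5 + 0·36·1 + 3·45·1 = 235.
235 mod 180 = 55.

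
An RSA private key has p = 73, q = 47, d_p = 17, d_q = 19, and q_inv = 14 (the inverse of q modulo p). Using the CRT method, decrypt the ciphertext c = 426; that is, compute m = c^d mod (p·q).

1381

m₁ = c^(d_p) mod p: c ≡ 61 (mod 73), and 61^17 mod 73 = 67.
m₂ = c^(d_q) mod q: c ≡ 3 (mod 47), and 3^19 mod 47 = 18.
h = q_inv·(m₁ − m₂) mod p = 14·(67 − 18) mod 73 = 29.
m = m₂ + h·q = 18 + 29·47 = 1381.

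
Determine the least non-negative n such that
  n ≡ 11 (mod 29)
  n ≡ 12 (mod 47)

388

Combine the congruences pairwise.
From n ≡ 11 (mod 29) write n = 11 + 29t. Substituting into n ≡ 12 (mod 47) gives 29t ≡ 1 (mod 47), and since 29⁻¹ ≡ 13 (mod 47), t ≡ 13. Hence n ≡ 11 + 29·13 = 388 (mod 1363).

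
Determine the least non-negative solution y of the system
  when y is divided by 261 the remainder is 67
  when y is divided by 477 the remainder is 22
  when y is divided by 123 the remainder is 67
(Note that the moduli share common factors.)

96376

Combine the congruences pairwise.
gcd(261, 477) = 9 and 9 | (22 − 67), so the pair is consistent; merging gives y ≡ 13378 (mod 13833), where 13833 = lcm(261, 477).
gcd(13833, 123) = 3 and 3 | (67 − 13378), so the pair is consistent; merging gives y ≡ 96376 (mod 567153), where 567153 = lcm(13833, 123).
The solution is unique modulo lcm(261, 477, 123) = 567153.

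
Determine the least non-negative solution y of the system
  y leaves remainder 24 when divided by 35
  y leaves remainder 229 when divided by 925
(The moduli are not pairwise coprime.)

4854

gcd(35, 925) = 5 and 5 | (229 − 24), so the pair is consistent; merging gives y ≡ 4854 (mod 6475), where 6475 = lcm(35, 925).
The solution is unique modulo lcm(35, 925) = 6475.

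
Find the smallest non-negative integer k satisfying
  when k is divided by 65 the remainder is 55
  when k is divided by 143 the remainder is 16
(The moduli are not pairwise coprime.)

445

Combine the congruences pairwise.
gcd(65, 143) = 13 and 13 | (16 − 55), so the pair is consistent; merging gives k ≡ 445 (mod 715), where 715 = lcm(65, 143).
The solution is unique modulo lcm(65, 143) = 715.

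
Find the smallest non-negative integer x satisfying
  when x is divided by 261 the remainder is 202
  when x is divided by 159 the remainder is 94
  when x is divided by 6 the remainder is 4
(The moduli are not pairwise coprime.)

gcd(261, 159) = 3 and 3 | (94 − 202), so the pair is consistent; merging gives x ≡ 7249 (mod 13833), where 13833 = lcm(261, 159).
gcd(13833, 6) = 3 and 3 | (4 − 7249), so the pair is consistent; merging gives x ≡ 21082 (mod 27666), where 27666 = lcm(13833, 6).
The solution is unique modulo lcm(261, 159, 6) = 27666.

21082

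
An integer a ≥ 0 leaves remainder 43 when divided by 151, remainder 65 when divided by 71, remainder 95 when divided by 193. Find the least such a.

The moduli are pairwise coprime; N = 151·71·193 = 2069153.
N/151 = 13703; 13703 ≡ 113 (mod 151); 113·147 ≡ 1, so inverse 147.
N/71 = 29143; 29143 ≡ 33 (mod 71); 33·28 ≡ 1, so inverse 28.
N/193 = 10721; 10721 ≡ 106 (mod 193); 106·122 ≡ 1, so inverse 122.
a ≡ 43·13703·147 + 65·29143·28 + 95·10721·122 = 263913313.
263913313 mod 2069153 = 1130882.

1130882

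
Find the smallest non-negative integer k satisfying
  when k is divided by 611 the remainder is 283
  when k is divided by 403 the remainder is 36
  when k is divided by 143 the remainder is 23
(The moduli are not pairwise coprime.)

gcd(611, 403) = 13 and 13 | (36 − 283), so the pair is consistent; merging gives k ≡ 14947 (mod 18941), where 18941 = lcm(611, 403).
gcd(18941, 143) = 13 and 13 | (23 − 14947), so the pair is consistent; merging gives k ≡ 166475 (mod 208351), where 208351 = lcm(18941, 143).
The solution is unique modulo lcm(611, 403, 143) = 208351.

166475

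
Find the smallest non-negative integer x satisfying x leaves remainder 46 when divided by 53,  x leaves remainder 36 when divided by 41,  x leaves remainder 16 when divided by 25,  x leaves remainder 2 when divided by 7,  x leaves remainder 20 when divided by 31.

8418566

The moduli are pairwise coprime; N = 53·41·25·7·31 = 11788525.
N/53 = 222425; 222425 ≡ 37 (mod 53); 37·43 ≡ 1, so inverse 43.
N/41 = 287525; 287525 ≡ 33 (mod 41); 33·5 ≡ 1, so inverse 5.
N/25 = 471541; 471541 ≡ 16 (mod 25); 16·11 ≡ 1, so inverse 11.
N/7 = 1684075; 1684075 ≡ 1 (mod 7), inverse 1.
N/31 = 380275; 380275 ≡ 29 (mod 31); 29·15 ≡ 1, so inverse 15.
x ≡ 46·222425·43 + 36·287525·5 + 16·471541·11 + 2·1684075·1 + 20·380275·15 = 692153016.
692153016 mod 11788525 = 8418566.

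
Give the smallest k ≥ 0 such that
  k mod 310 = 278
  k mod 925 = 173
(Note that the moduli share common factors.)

38098

gcd(310, 925) = 5 and 5 | (173 − 278), so the pair is consistent; merging gives k ≡ 38098 (mod 57350), where 57350 = lcm(310, 925).
The solution is unique modulo lcm(310, 925) = 57350.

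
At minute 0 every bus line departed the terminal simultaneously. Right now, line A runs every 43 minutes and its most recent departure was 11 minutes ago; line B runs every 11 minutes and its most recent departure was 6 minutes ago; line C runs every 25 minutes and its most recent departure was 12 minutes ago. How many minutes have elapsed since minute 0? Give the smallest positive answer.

The moduli are pairwise coprime; N = 43·11·25 = 11825.
N/43 = 275; 275 ≡ 17 (mod 43); 17·38 ≡ 1, so inverse 38.
N/11 = 1075; 1075 ≡ 8 (mod 11); 8·7 ≡ 1, so inverse 7.
N/25 = 473; 473 ≡ 23 (mod 25); 23·12 ≡ 1, so inverse 12.
t ≡ 11·275·38 + 6·1075·7 + 12·473·12 = 228212.
228212 mod 11825 = 3537.

3537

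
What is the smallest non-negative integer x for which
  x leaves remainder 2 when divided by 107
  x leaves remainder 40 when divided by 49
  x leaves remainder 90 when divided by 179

The moduli are pairwise coprime; N = 107·49·179 = 938497.
N/107 = 8771; 8771 ≡ 104 (mod 107); 104·71 ≡ 1, so inverse 71.
N/49 = 19153; 19153 ≡ 43 (mod 49); 43·8 ≡ 1, so inverse 8.
N/179 = 5243; 5243 ≡ 52 (mod 179); 52·31 ≡ 1, so inverse 31.
x ≡ 2·8771·71 + 40·19153·8 + 90·5243·31 = 22002412.
22002412 mod 938497 = 416981.

416981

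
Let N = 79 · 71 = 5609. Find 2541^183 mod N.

Mod 79: 2541 ≡ 13; by Fermat, exponent reduces to 183 mod 78 = 27; 13^27 ≡ 62 (mod 79).
Mod 71: 2541 ≡ 56; by Fermat, exponent reduces to 183 mod 70 = 43; 56^43 ≡ 67 (mod 71).
Combine by CRT: x ≡ 62 (mod 79), x ≡ 67 (mod 71) ⇒ x ≡ 3617 (mod 5609).

3617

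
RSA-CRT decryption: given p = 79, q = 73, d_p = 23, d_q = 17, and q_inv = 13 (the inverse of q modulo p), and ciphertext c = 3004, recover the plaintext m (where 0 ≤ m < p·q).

3548

m₁ = c^(d_p) mod p: c ≡ 2 (mod 79), and 2^23 mod 79 = 72.
m₂ = c^(d_q) mod q: c ≡ 11 (mod 73), and 11^17 mod 73 = 44.
h = q_inv·(m₁ − m₂) mod p = 13·(72 − 44) mod 79 = 48.
m = m₂ + h·q = 44 + 48·73 = 3548.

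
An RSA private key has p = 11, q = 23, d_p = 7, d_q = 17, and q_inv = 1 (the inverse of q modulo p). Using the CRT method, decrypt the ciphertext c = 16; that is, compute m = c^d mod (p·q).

m₁ = c^(d_p) mod p: c ≡ 5 (mod 11), and 5^7 mod 11 = 3.
m₂ = c^(d_q) mod q: c ≡ 16 (mod 23), and 16^17 mod 23 = 4.
h = q_inv·(m₁ − m₂) mod p = 1·(3 − 4) mod 11 = 10.
m = m₂ + h·q = 4 + 10·23 = 234.

234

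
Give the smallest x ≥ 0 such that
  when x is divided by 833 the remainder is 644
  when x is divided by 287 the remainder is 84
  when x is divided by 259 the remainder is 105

Combine the congruences pairwise.
gcd(833, 287) = 7 and 7 | (84 − 644), so the pair is consistent; merging gives x ≡ 17304 (mod 34153), where 34153 = lcm(833, 287).
gcd(34153, 259) = 7 and 7 | (105 − 17304), so the pair is consistent; merging gives x ≡ 119763 (mod 1263661), where 1263661 = lcm(34153, 259).
The solution is unique modulo lcm(833, 287, 259) = 1263661.

119763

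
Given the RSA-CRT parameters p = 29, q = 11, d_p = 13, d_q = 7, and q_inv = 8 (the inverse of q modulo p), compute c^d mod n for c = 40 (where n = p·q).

m₁ = c^(d_p) mod p: c ≡ 11 (mod 29), and 11^13 mod 29 = 21.
m₂ = c^(d_q) mod q: c ≡ 7 (mod 11), and 7^7 mod 11 = 6.
h = q_inv·(m₁ − m₂) mod p = 8·(21 − 6) mod 29 = 4.
m = m₂ + h·q = 6 + 4·11 = 50.

50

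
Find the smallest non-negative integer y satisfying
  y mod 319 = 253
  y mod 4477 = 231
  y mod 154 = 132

gcd(319, 4477) = 11 and 11 | (231 − 253), so the pair is consistent; merging gives y ≡ 9185 (mod 129833), where 129833 = lcm(319, 4477).
gcd(129833, 154) = 11 and 11 | (132 − 9185), so the pair is consistent; merging gives y ≡ 398684 (mod 1817662), where 1817662 = lcm(129833, 154).
The solution is unique modulo lcm(319, 4477, 154) = 1817662.

398684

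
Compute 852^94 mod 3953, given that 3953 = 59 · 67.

Mod 59: 852 ≡ 26; by Fermat, exponent reduces to 94 mod 58 = 36; 26^36 ≡ 51 (mod 59).
Mod 67: 852 ≡ 48; by Fermat, exponent reduces to 94 mod 66 = 28; 48^28 ≡ 10 (mod 67).
Combine by CRT: x ≡ 51 (mod 59), x ≡ 10 (mod 67) ⇒ x ≡ 2824 (mod 3953).

2824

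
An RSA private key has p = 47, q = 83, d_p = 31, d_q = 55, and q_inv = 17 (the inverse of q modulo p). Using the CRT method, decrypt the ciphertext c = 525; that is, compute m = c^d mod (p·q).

m₁ = c^(d_p) mod p: c ≡ 8 (mod 47), and 8^31 mod 47 = 2.
m₂ = c^(d_q) mod q: c ≡ 27 (mod 83), and 27^55 mod 83 = 3.
h = q_inv·(m₁ − m₂) mod p = 17·(2 − 3) mod 47 = 30.
m = m₂ + h·q = 3 + 30·83 = 2493.

2493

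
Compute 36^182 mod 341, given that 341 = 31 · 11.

Mod 31: 36 ≡ 5; by Fermat, exponent reduces to 182 mod 30 = 2; 5^2 ≡ 25 (mod 31).
Mod 11: 36 ≡ 3; by Fermat, exponent reduces to 182 mod 10 = 2; 3^2 ≡ 9 (mod 11).
Combine by CRT: x ≡ 25 (mod 31), x ≡ 9 (mod 11) ⇒ x ≡ 273 (mod 341).

273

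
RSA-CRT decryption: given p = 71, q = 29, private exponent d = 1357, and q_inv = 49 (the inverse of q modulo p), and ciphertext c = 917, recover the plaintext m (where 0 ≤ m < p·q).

907

d_p = d mod (p−1) = 1357 mod 70 = 27; d_q = d mod (q−1) = 13.
m₁ = c^(d_p) mod p: c ≡ 65 (mod 71), and 65^27 mod 71 = 55.
m₂ = c^(d_q) mod q: c ≡ 18 (mod 29), and 18^13 mod 29 = 8.
h = q_inv·(m₁ − m₂) mod p = 49·(55 − 8) mod 71 = 31.
m = m₂ + h·q = 8 + 31·29 = 907.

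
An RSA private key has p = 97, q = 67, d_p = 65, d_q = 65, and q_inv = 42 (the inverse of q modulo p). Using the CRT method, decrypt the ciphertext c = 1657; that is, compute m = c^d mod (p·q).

1366

m₁ = c^(d_p) mod p: c ≡ 8 (mod 97), and 8^65 mod 97 = 8.
m₂ = c^(d_q) mod q: c ≡ 49 (mod 67), and 49^65 mod 67 = 26.
h = q_inv·(m₁ − m₂) mod p = 42·(8 − 26) mod 97 = 20.
m = m₂ + h·q = 26 + 20·67 = 1366.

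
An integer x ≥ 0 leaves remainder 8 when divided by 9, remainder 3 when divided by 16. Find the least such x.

Combine the congruences pairwise.
From x ≡ 8 (mod 9) write x = 8 + 9t. Substituting into x ≡ 3 (mod 16) gives 9t ≡ 11 (mod 16), and since 9⁻¹ ≡ 9 (mod 16), t ≡ 3. Hence x ≡ 8 + 9·3 = 35 (mod 144).

35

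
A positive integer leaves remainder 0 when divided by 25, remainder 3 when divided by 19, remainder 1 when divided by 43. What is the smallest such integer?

12600

From a ≡ 0 (mod 25) write a = 0 + 25t. Substituting into a ≡ 3 (mod 19) gives 25t ≡ 3 (mod 19), and since 6⁻¹ ≡ 16 (mod 19), t ≡ 10. Hence a ≡ 0 + 25·10 = 250 (mod 475).
From a ≡ 250 (mod 475) write a = 250 + 475t. Substituting into a ≡ 1 (mod 43) gives 475t ≡ 9 (mod 43), and since 2⁻¹ ≡ 22 (mod 43), t ≡ 26. Hence a ≡ 250 + 475·26 = 12600 (mod 20425).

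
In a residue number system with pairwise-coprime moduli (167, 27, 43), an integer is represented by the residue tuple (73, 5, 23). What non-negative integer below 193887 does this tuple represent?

73553

The moduli are pairwise coprime; N = 167·27·43 = 193887.
N/167 = 1161; 1161 ≡ 159 (mod 167); 159·146 ≡ 1, so inverse 146.
N/27 = 7181; 7181 ≡ 26 (mod 27); 26·26 ≡ 1, so inverse 26.
N/43 = 4509; 4509 ≡ 37 (mod 43); 37·7 ≡ 1, so inverse 7.
x ≡ 73·1161·146 + 5·7181·26 + 23·4509·7 = 14033417.
14033417 mod 193887 = 73553.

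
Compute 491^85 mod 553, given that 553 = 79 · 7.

Mod 79: 491 ≡ 17; by Fermat, exponent reduces to 85 mod 78 = 7; 17^7 ≡ 33 (mod 79).
Mod 7: 491 ≡ 1; by Fermat, exponent reduces to 85 mod 6 = 1; 1^1 ≡ 1 (mod 7).
Combine by CRT: x ≡ 33 (mod 79), x ≡ 1 (mod 7) ⇒ x ≡ 428 (mod 553).

428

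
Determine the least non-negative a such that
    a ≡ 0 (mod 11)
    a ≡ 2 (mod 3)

11

From a ≡ 0 (mod 11) write a = 0 + 11t. Substituting into a ≡ 2 (mod 3) gives 11t ≡ 2 (mod 3), and since 2⁻¹ ≡ 2 (mod 3), t ≡ 1. Hence a ≡ 0 + 11·1 = 11 (mod 33).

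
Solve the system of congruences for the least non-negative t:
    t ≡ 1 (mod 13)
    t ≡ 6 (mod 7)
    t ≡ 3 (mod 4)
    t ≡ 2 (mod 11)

2939

The moduli are pairwise coprime; N = 13·7·4·11 = 4004.
N/13 = 308; 308 ≡ 9 (mod 13); 9·3 ≡ 1, so inverse 3.
N/7 = 572; 572 ≡ 5 (mod 7); 5·3 ≡ 1, so inverse 3.
N/4 = 1001; 1001 ≡ 1 (mod 4), inverse 1.
N/11 = 364; 364 ≡ 1 (mod 11), inverse 1.
t ≡ 1·308·3 + 6·572·3 + 3·1001·1 + 2·364·1 = 14951.
14951 mod 4004 = 2939.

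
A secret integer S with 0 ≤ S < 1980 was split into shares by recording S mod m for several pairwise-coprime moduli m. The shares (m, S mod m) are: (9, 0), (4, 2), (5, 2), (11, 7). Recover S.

From S ≡ 0 (mod 9) write S = 0 + 9t. Substituting into S ≡ 2 (mod 4) gives 9t ≡ 2 (mod 4), and since 1⁻¹ ≡ 1 (mod 4), t ≡ 2. Hence S ≡ 0 + 9·2 = 18 (mod 36).
From S ≡ 18 (mod 36) write S = 18 + 36t. Substituting into S ≡ 2 (mod 5) gives 36t ≡ 4 (mod 5), and since 1⁻¹ ≡ 1 (mod 5), t ≡ 4. Hence S ≡ 18 + 36·4 = 162 (mod 180).
From S ≡ 162 (mod 180) write S = 162 + 180t. Substituting into S ≡ 7 (mod 11) gives 180t ≡ 10 (mod 11), and since 4⁻¹ ≡ 3 (mod 11), t ≡ 8. Hence S ≡ 162 + 180·8 = 1602 (mod 1980).

1602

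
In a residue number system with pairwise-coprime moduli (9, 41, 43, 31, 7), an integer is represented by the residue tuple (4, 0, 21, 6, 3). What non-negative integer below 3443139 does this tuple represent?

The moduli are pairwise coprime; N = 9·41·43·31·7 = 3443139.
N/9 = 382571; 382571 ≡ 8 (mod 9); 8·8 ≡ 1, so inverse 8.
N/41 = 83979; 83979 ≡ 11 (mod 41); 11·15 ≡ 1, so inverse 15.
N/43 = 80073; 80073 ≡ 7 (mod 43); 7·37 ≡ 1, so inverse 37.
N/31 = 111069; 111069 ≡ 27 (mod 31); 27·23 ≡ 1, so inverse 23.
N/7 = 491877; 491877 ≡ 1 (mod 7), inverse 1.
x ≡ 4·382571·8 + 0·83979·15 + 21·80073·37 + 6·111069·23 + 3·491877·1 = 91262146.
91262146 mod 3443139 = 1740532.

1740532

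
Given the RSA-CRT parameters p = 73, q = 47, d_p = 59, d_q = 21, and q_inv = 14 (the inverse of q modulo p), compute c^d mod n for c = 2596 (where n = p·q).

m₁ = c^(d_p) mod p: c ≡ 41 (mod 73), and 41^59 mod 73 = 18.
m₂ = c^(d_q) mod q: c ≡ 11 (mod 47), and 11^21 mod 47 = 40.
h = q_inv·(m₁ − m₂) mod p = 14·(18 − 40) mod 73 = 57.
m = m₂ + h·q = 40 + 57·47 = 2719.

2719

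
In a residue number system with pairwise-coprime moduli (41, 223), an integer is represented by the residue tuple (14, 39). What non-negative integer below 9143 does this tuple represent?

2269

From x ≡ 14 (mod 41) write x = 14 + 41t. Substituting into x ≡ 39 (mod 223) gives 41t ≡ 25 (mod 223), and since 41⁻¹ ≡ 136 (mod 223), t ≡ 55. Hence x ≡ 14 + 41·55 = 2269 (mod 9143).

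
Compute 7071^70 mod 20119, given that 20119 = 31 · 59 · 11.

Mod 31: 7071 ≡ 3; by Fermat, exponent reduces to 70 mod 30 = 10; 3^10 ≡ 25 (mod 31).
Mod 59: 7071 ≡ 50; by Fermat, exponent reduces to 70 mod 58 = 12; 50^12 ≡ 17 (mod 59).
Mod 11: 7071 ≡ 9; since 10 | 70, by Fermat 9^70 ≡ 1 (mod 11).
Combine by CRT: x ≡ 25 (mod 31), x ≡ 17 (mod 59), x ≡ 1 (mod 11) ⇒ x ≡ 1079 (mod 20119).

1079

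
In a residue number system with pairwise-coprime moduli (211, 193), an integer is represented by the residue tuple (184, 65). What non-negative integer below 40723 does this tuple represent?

10101

Combine the congruences pairwise.
From x ≡ 184 (mod 211) write x = 184 + 211t. Substituting into x ≡ 65 (mod 193) gives 211t ≡ 74 (mod 193), and since 18⁻¹ ≡ 118 (mod 193), t ≡ 47. Hence x ≡ 184 + 211·47 = 10101 (mod 40723).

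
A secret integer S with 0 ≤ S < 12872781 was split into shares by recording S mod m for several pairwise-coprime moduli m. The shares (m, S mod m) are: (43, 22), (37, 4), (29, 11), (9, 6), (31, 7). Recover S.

The moduli are pairwise coprime; N = 43·37·29·9·31 = 12872781.
N/43 = 299367; 299367 ≡ 1 (mod 43), inverse 1.
N/37 = 347913; 347913 ≡ 2 (mod 37); 2·19 ≡ 1, so inverse 19.
N/29 = 443889; 443889 ≡ 15 (mod 29); 15·2 ≡ 1, so inverse 2.
N/9 = 1430309; 1430309 ≡ 2 (mod 9); 2·5 ≡ 1, so inverse 5.
N/31 = 415251; 415251 ≡ 6 (mod 31); 6·26 ≡ 1, so inverse 26.
S ≡ 22·299367·1 + 4·347913·19 + 11·443889·2 + 6·1430309·5 + 7·415251·26 = 161277972.
161277972 mod 12872781 = 6804600.

6804600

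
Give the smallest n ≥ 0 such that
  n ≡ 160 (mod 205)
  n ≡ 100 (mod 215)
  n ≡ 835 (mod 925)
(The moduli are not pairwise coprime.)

1306010

Combine the congruences pairwise.
gcd(205, 215) = 5 and 5 | (100 − 160), so the pair is consistent; merging gives n ≡ 1390 (mod 8815), where 8815 = lcm(205, 215).
gcd(8815, 925) = 5 and 5 | (835 − 1390), so the pair is consistent; merging gives n ≡ 1306010 (mod 1630775), where 1630775 = lcm(8815, 925).
The solution is unique modulo lcm(205, 215, 925) = 1630775.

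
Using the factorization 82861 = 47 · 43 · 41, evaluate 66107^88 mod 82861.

23224

Mod 47: 66107 ≡ 25; by Fermat, exponent reduces to 88 mod 46 = 42; 25^42 ≡ 6 (mod 47).
Mod 43: 66107 ≡ 16; by Fermat, exponent reduces to 88 mod 42 = 4; 16^4 ≡ 4 (mod 43).
Mod 41: 66107 ≡ 15; by Fermat, exponent reduces to 88 mod 40 = 8; 15^8 ≡ 18 (mod 41).
Combine by CRT: x ≡ 6 (mod 47), x ≡ 4 (mod 43), x ≡ 18 (mod 41) ⇒ x ≡ 23224 (mod 82861).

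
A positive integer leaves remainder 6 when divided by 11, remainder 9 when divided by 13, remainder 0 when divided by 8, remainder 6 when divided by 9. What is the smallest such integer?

5352

The moduli are pairwise coprime; M = 11·13·8·9 = 10296.
M/11 = 936; 936 ≡ 1 (mod 11), inverse 1.
M/13 = 792; 792 ≡ 12 (mod 13); 12·12 ≡ 1, so inverse 12.
M/8 = 1287; 1287 ≡ 7 (mod 8); 7·7 ≡ 1, so inverse 7.
M/9 = 1144; 1144 ≡ 1 (mod 9), inverse 1.
n ≡ 6·936·1 + 9·792·12 + 0·1287·7 + 6·1144·1 = 98016.
98016 mod 10296 = 5352.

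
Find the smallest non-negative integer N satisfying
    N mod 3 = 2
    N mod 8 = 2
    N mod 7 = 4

The moduli are pairwise coprime; M = 3·8·7 = 168.
M/3 = 56; 56 ≡ 2 (mod 3); 2·2 ≡ 1, so inverse 2.
M/8 = 21; 21 ≡ 5 (mod 8); 5·5 ≡ 1, so inverse 5.
M/7 = 24; 24 ≡ 3 (mod 7); 3·5 ≡ 1, so inverse 5.
N ≡ 2·56·2 + 2·21·5 + 4·24·5 = 914.
914 mod 168 = 74.

74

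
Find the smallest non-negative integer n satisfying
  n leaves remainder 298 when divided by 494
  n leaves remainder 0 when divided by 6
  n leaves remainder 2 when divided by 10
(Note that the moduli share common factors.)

gcd(494, 6) = 2 and 2 | (0 − 298), so the pair is consistent; merging gives n ≡ 792 (mod 1482), where 1482 = lcm(494, 6).
gcd(1482, 10) = 2 and 2 | (2 − 792), so the pair is consistent; merging gives n ≡ 792 (mod 7410), where 7410 = lcm(1482, 10).
The solution is unique modulo lcm(494, 6, 10) = 7410.

792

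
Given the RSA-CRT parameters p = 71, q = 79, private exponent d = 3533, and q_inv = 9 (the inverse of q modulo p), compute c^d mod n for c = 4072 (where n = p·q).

d_p = d mod (p−1) = 3533 mod 70 = 33; d_q = d mod (q−1) = 23.
m₁ = c^(d_p) mod p: c ≡ 25 (mod 71), and 25^33 mod 71 = 5.
m₂ = c^(d_q) mod q: c ≡ 43 (mod 79), and 43^23 mod 79 = 39.
h = q_inv·(m₁ − m₂) mod p = 9·(5 − 39) mod 71 = 49.
m = m₂ + h·q = 39 + 49·79 = 3910.

3910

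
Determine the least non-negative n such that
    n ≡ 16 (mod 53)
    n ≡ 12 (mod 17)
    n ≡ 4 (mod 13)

3514

The moduli are pairwise coprime; M = 53·17·13 = 11713.
M/53 = 221; 221 ≡ 9 (mod 53); 9·6 ≡ 1, so inverse 6.
M/17 = 689; 689 ≡ 9 (mod 17); 9·2 ≡ 1, so inverse 2.
M/13 = 901; 901 ≡ 4 (mod 13); 4·10 ≡ 1, so inverse 10.
n ≡ 16·221·6 + 12·689·2 + 4·901·10 = 73792.
73792 mod 11713 = 3514.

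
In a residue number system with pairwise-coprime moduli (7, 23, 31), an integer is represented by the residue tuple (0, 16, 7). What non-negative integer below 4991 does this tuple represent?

3696

From x ≡ 0 (mod 7) write x = 0 + 7t. Substituting into x ≡ 16 (mod 23) gives 7t ≡ 16 (mod 23), and since 7⁻¹ ≡ 10 (mod 23), t ≡ 22. Hence x ≡ 0 + 7·22 = 154 (mod 161).
From x ≡ 154 (mod 161) write x = 154 + 161t. Substituting into x ≡ 7 (mod 31) gives 161t ≡ 8 (mod 31), and since 6⁻¹ ≡ 26 (mod 31), t ≡ 22. Hence x ≡ 154 + 161·22 = 3696 (mod 4991).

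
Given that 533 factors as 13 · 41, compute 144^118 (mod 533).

209

Mod 13: 144 ≡ 1; by Fermat, exponent reduces to 118 mod 12 = 10; 1^10 ≡ 1 (mod 13).
Mod 41: 144 ≡ 21; by Fermat, exponent reduces to 118 mod 40 = 38; 21^38 ≡ 4 (mod 41).
Combine by CRT: x ≡ 1 (mod 13), x ≡ 4 (mod 41) ⇒ x ≡ 209 (mod 533).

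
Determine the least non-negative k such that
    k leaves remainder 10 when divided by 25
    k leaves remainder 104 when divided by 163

Combine the congruences pairwise.
From k ≡ 10 (mod 25) write k = 10 + 25t. Substituting into k ≡ 104 (mod 163) gives 25t ≡ 94 (mod 163), and since 25⁻¹ ≡ 150 (mod 163), t ≡ 82. Hence k ≡ 10 + 25·82 = 2060 (mod 4075).

2060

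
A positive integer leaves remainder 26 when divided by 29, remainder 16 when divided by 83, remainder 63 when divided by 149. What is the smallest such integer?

73222

From n ≡ 26 (mod 29) write n = 26 + 29t. Substituting into n ≡ 16 (mod 83) gives 29t ≡ 73 (mod 83), and since 29⁻¹ ≡ 63 (mod 83), t ≡ 34. Hence n ≡ 26 + 29·34 = 1012 (mod 2407).
From n ≡ 1012 (mod 2407) write n = 1012 + 2407t. Substituting into n ≡ 63 (mod 149) gives 2407t ≡ 94 (mod 149), and since 23⁻¹ ≡ 13 (mod 149), t ≡ 30. Hence n ≡ 1012 + 2407·30 = 73222 (mod 358643).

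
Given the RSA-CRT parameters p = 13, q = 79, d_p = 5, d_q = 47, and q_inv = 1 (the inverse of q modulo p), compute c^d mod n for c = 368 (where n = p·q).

m₁ = c^(d_p) mod p: c ≡ 4 (mod 13), and 4^5 mod 13 = 10.
m₂ = c^(d_q) mod q: c ≡ 52 (mod 79), and 52^47 mod 79 = 64.
h = q_inv·(m₁ − m₂) mod p = 1·(10 − 64) mod 13 = 11.
m = m₂ + h·q = 64 + 11·79 = 933.

933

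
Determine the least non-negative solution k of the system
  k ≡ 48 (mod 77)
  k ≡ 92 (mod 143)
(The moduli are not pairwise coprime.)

664

Combine the congruences pairwise.
gcd(77, 143) = 11 and 11 | (92 − 48), so the pair is consistent; merging gives k ≡ 664 (mod 1001), where 1001 = lcm(77, 143).
The solution is unique modulo lcm(77, 143) = 1001.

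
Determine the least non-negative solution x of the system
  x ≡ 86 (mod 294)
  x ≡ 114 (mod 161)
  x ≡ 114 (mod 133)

67412

gcd(294, 161) = 7 and 7 | (114 − 86), so the pair is consistent; merging gives x ≡ 6554 (mod 6762), where 6762 = lcm(294, 161).
gcd(6762, 133) = 7 and 7 | (114 − 6554), so the pair is consistent; merging gives x ≡ 67412 (mod 128478), where 128478 = lcm(6762, 133).
The solution is unique modulo lcm(294, 161, 133) = 128478.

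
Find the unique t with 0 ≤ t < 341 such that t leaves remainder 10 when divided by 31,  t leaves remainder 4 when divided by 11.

Combine the congruences pairwise.
From t ≡ 10 (mod 31) write t = 10 + 31s. Substituting into t ≡ 4 (mod 11) gives 31s ≡ 5 (mod 11), and since 9⁻¹ ≡ 5 (mod 11), s ≡ 3. Hence t ≡ 10 + 31·3 = 103 (mod 341).

103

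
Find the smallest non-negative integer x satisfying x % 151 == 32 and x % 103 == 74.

13773

Combine the congruences pairwise.
From x ≡ 32 (mod 151) write x = 32 + 151t. Substituting into x ≡ 74 (mod 103) gives 151t ≡ 42 (mod 103), and since 48⁻¹ ≡ 88 (mod 103), t ≡ 91. Hence x ≡ 32 + 151·91 = 13773 (mod 15553).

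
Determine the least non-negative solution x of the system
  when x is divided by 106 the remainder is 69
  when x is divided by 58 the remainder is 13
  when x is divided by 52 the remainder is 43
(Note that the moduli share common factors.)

gcd(106, 58) = 2 and 2 | (13 − 69), so the pair is consistent; merging gives x ≡ 2507 (mod 3074), where 3074 = lcm(106, 58).
gcd(3074, 52) = 2 and 2 | (43 − 2507), so the pair is consistent; merging gives x ≡ 45543 (mod 79924), where 79924 = lcm(3074, 52).
The solution is unique modulo lcm(106, 58, 52) = 79924.

45543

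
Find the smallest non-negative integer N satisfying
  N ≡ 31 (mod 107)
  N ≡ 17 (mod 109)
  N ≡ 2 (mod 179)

1913512

From N ≡ 31 (mod 107) write N = 31 + 107t. Substituting into N ≡ 17 (mod 109) gives 107t ≡ 95 (mod 109), and since 107⁻¹ ≡ 54 (mod 109), t ≡ 7. Hence N ≡ 31 + 107·7 = 780 (mod 11663).
From N ≡ 780 (mod 11663) write N = 780 + 11663t. Substituting into N ≡ 2 (mod 179) gives 11663t ≡ 117 (mod 179), and since 28⁻¹ ≡ 32 (mod 179), t ≡ 164. Hence N ≡ 780 + 11663·164 = 1913512 (mod 2087677).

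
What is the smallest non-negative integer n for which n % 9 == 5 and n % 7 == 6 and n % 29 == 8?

356

The moduli are pairwise coprime; M = 9·7·29 = 1827.
M/9 = 203; 203 ≡ 5 (mod 9); 5·2 ≡ 1, so inverse 2.
M/7 = 261; 261 ≡ 2 (mod 7); 2·4 ≡ 1, so inverse 4.
M/29 = 63; 63 ≡ 5 (mod 29); 5·6 ≡ 1, so inverse 6.
n ≡ 5·203·2 + 6·261·4 + 8·63·6 = 11318.
11318 mod 1827 = 356.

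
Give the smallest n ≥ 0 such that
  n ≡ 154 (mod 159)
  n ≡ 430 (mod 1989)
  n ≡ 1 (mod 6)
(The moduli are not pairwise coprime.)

161539

Combine the congruences pairwise.
gcd(159, 1989) = 3 and 3 | (430 − 154), so the pair is consistent; merging gives n ≡ 56122 (mod 105417), where 105417 = lcm(159, 1989).
gcd(105417, 6) = 3 and 3 | (1 − 56122), so the pair is consistent; merging gives n ≡ 161539 (mod 210834), where 210834 = lcm(105417, 6).
The solution is unique modulo lcm(159, 1989, 6) = 210834.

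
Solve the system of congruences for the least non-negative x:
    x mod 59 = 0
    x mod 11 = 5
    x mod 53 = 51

33335

From x ≡ 0 (mod 59) write x = 0 + 59t. Substituting into x ≡ 5 (mod 11) gives 59t ≡ 5 (mod 11), and since 4⁻¹ ≡ 3 (mod 11), t ≡ 4. Hence x ≡ 0 + 59·4 = 236 (mod 649).
From x ≡ 236 (mod 649) write x = 236 + 649t. Substituting into x ≡ 51 (mod 53) gives 649t ≡ 27 (mod 53), and since 13⁻¹ ≡ 49 (mod 53), t ≡ 51. Hence x ≡ 236 + 649·51 = 33335 (mod 34397).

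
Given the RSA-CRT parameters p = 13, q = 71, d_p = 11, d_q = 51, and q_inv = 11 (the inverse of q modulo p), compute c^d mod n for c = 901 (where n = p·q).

m₁ = c^(d_p) mod p: c ≡ 4 (mod 13), and 4^11 mod 13 = 10.
m₂ = c^(d_q) mod q: c ≡ 49 (mod 71), and 49^51 mod 71 = 6.
h = q_inv·(m₁ − m₂) mod p = 11·(10 − 6) mod 13 = 5.
m = m₂ + h·q = 6 + 5·71 = 361.

361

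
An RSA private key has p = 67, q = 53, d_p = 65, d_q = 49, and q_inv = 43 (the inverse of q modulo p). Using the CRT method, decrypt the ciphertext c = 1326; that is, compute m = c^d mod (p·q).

3393

m₁ = c^(d_p) mod p: c ≡ 53 (mod 67), and 53^65 mod 67 = 43.
m₂ = c^(d_q) mod q: c ≡ 1 (mod 53), and 1^49 mod 53 = 1.
h = q_inv·(m₁ − m₂) mod p = 43·(43 − 1) mod 67 = 64.
m = m₂ + h·q = 1 + 64·53 = 3393.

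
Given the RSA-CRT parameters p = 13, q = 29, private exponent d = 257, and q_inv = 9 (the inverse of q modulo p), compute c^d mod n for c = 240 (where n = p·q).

d_p = d mod (p−1) = 257 mod 12 = 5; d_q = d mod (q−1) = 5.
m₁ = c^(d_p) mod p: c ≡ 6 (mod 13), and 6^5 mod 13 = 2.
m₂ = c^(d_q) mod q: c ≡ 8 (mod 29), and 8^5 mod 29 = 27.
h = q_inv·(m₁ − m₂) mod p = 9·(2 − 27) mod 13 = 9.
m = m₂ + h·q = 27 + 9·29 = 288.

288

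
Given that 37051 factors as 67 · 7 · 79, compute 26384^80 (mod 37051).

Mod 67: 26384 ≡ 53; by Fermat, exponent reduces to 80 mod 66 = 14; 53^14 ≡ 64 (mod 67).
Mod 7: 26384 ≡ 1; by Fermat, exponent reduces to 80 mod 6 = 2; 1^2 ≡ 1 (mod 7).
Mod 79: 26384 ≡ 77; by Fermat, exponent reduces to 80 mod 78 = 2; 77^2 ≡ 4 (mod 79).
Combine by CRT: x ≡ 64 (mod 67), x ≡ 1 (mod 7), x ≡ 4 (mod 79) ⇒ x ≡ 5692 (mod 37051).

5692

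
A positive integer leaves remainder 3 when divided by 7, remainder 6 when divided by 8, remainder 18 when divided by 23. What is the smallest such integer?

From N ≡ 3 (mod 7) write N = 3 + 7t. Substituting into N ≡ 6 (mod 8) gives 7t ≡ 3 (mod 8), and since 7⁻¹ ≡ 7 (mod 8), t ≡ 5. Hence N ≡ 3 + 7·5 = 38 (mod 56).
From N ≡ 38 (mod 56) write N = 38 + 56t. Substituting into N ≡ 18 (mod 23) gives 56t ≡ 3 (mod 23), and since 10⁻¹ ≡ 7 (mod 23), t ≡ 21. Hence N ≡ 38 + 56·21 = 1214 (mod 1288).

1214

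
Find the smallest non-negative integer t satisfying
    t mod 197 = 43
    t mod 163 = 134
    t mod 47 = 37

77070

Combine the congruences pairwise.
From t ≡ 43 (mod 197) write t = 43 + 197s. Substituting into t ≡ 134 (mod 163) gives 197s ≡ 91 (mod 163), and since 34⁻¹ ≡ 24 (mod 163), s ≡ 65. Hence t ≡ 43 + 197·65 = 12848 (mod 32111).
From t ≡ 12848 (mod 32111) write t = 12848 + 32111s. Substituting into t ≡ 37 (mod 47) gives 32111s ≡ 20 (mod 47), and since 10⁻¹ ≡ 33 (mod 47), s ≡ 2. Hence t ≡ 12848 + 32111·2 = 77070 (mod 1509217).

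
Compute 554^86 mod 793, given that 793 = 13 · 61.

545

Mod 13: 554 ≡ 8; by Fermat, exponent reduces to 86 mod 12 = 2; 8^2 ≡ 12 (mod 13).
Mod 61: 554 ≡ 5; by Fermat, exponent reduces to 86 mod 60 = 26; 5^26 ≡ 57 (mod 61).
Combine by CRT: x ≡ 12 (mod 13), x ≡ 57 (mod 61) ⇒ x ≡ 545 (mod 793).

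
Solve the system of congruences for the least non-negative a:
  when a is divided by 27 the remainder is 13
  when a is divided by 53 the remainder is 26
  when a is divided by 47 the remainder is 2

The moduli are pairwise coprime; N = 27·53·47 = 67257.
N/27 = 2491; 2491 ≡ 7 (mod 27); 7·4 ≡ 1, so inverse 4.
N/53 = 1269; 1269 ≡ 50 (mod 53); 50·35 ≡ 1, so inverse 35.
N/47 = 1431; 1431 ≡ 21 (mod 47); 21·9 ≡ 1, so inverse 9.
a ≡ 13·2491·4 + 26·1269·35 + 2·1431·9 = 1310080.
1310080 mod 67257 = 32197.

32197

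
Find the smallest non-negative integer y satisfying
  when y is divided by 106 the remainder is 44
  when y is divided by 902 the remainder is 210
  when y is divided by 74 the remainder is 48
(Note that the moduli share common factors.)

232926

gcd(106, 902) = 2 and 2 | (210 − 44), so the pair is consistent; merging gives y ≡ 41702 (mod 47806), where 47806 = lcm(106, 902).
gcd(47806, 74) = 2 and 2 | (48 − 41702), so the pair is consistent; merging gives y ≡ 232926 (mod 1768822), where 1768822 = lcm(47806, 74).
The solution is unique modulo lcm(106, 902, 74) = 1768822.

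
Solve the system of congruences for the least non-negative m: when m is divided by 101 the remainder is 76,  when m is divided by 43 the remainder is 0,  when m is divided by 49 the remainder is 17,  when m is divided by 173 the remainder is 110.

The moduli are pairwise coprime; N = 101·43·49·173 = 36815611.
N/101 = 364511; 364511 ≡ 2 (mod 101); 2·51 ≡ 1, so inverse 51.
N/43 = 856177; 856177 ≡ 4 (mod 43); 4·11 ≡ 1, so inverse 11.
N/49 = 751339; 751339 ≡ 22 (mod 49); 22·29 ≡ 1, so inverse 29.
N/173 = 212807; 212807 ≡ 17 (mod 173); 17·112 ≡ 1, so inverse 112.
m ≡ 76·364511·51 + 0·856177·11 + 17·751339·29 + 110·212807·112 = 4405037003.
4405037003 mod 36815611 = 23979294.

23979294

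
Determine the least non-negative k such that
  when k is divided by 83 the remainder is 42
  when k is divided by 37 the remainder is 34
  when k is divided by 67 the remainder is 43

Combine the congruences pairwise.
From k ≡ 42 (mod 83) write k = 42 + 83t. Substituting into k ≡ 34 (mod 37) gives 83t ≡ 29 (mod 37), and since 9⁻¹ ≡ 33 (mod 37), t ≡ 32. Hence k ≡ 42 + 83·32 = 2698 (mod 3071).
From k ≡ 2698 (mod 3071) write k = 2698 + 3071t. Substituting into k ≡ 43 (mod 67) gives 3071t ≡ 25 (mod 67), and since 56⁻¹ ≡ 6 (mod 67), t ≡ 16. Hence k ≡ 2698 + 3071·16 = 51834 (mod 205757).

51834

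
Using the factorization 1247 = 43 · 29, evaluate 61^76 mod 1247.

Mod 43: 61 ≡ 18; by Fermat, exponent reduces to 76 mod 42 = 34; 18^34 ≡ 14 (mod 43).
Mod 29: 61 ≡ 3; by Fermat, exponent reduces to 76 mod 28 = 20; 3^20 ≡ 25 (mod 29).
Combine by CRT: x ≡ 14 (mod 43), x ≡ 25 (mod 29) ⇒ x ≡ 315 (mod 1247).

315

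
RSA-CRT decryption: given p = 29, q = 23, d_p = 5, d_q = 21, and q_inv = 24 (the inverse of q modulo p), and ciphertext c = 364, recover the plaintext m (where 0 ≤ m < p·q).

661

m₁ = c^(d_p) mod p: c ≡ 16 (mod 29), and 16^5 mod 29 = 23.
m₂ = c^(d_q) mod q: c ≡ 19 (mod 23), and 19^21 mod 23 = 17.
h = q_inv·(m₁ − m₂) mod p = 24·(23 − 17) mod 29 = 28.
m = m₂ + h·q = 17 + 28·23 = 661.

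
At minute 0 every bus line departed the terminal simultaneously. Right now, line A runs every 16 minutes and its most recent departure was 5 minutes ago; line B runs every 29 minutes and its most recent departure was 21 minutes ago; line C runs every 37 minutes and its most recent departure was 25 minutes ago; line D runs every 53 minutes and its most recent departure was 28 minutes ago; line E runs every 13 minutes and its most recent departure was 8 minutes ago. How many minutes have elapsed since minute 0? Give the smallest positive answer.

The moduli are pairwise coprime; N = 16·29·37·53·13 = 11828752.
N/16 = 739297; 739297 ≡ 1 (mod 16), inverse 1.
N/29 = 407888; 407888 ≡ 3 (mod 29); 3·10 ≡ 1, so inverse 10.
N/37 = 319696; 319696 ≡ 16 (mod 37); 16·7 ≡ 1, so inverse 7.
N/53 = 223184; 223184 ≡ 1 (mod 53), inverse 1.
N/13 = 909904; 909904 ≡ 8 (mod 13); 8·5 ≡ 1, so inverse 5.
t ≡ 5·739297·1 + 21·407888·10 + 25·319696·7 + 28·223184·1 + 8·909904·5 = 187945077.
187945077 mod 11828752 = 10513797.

10513797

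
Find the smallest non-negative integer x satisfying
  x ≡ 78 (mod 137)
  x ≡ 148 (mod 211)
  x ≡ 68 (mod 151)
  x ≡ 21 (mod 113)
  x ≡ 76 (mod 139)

52334315589

The moduli are pairwise coprime; N = 137·211·151·113·139 = 68560379599.
N/137 = 500440727; 500440727 ≡ 3 (mod 137); 3·46 ≡ 1, so inverse 46.
N/211 = 324930709; 324930709 ≡ 204 (mod 211); 204·30 ≡ 1, so inverse 30.
N/151 = 454042249; 454042249 ≡ 47 (mod 151); 47·45 ≡ 1, so inverse 45.
N/113 = 606729023; 606729023 ≡ 44 (mod 113); 44·18 ≡ 1, so inverse 18.
N/139 = 493240141; 493240141 ≡ 31 (mod 139); 31·9 ≡ 1, so inverse 9.
x ≡ 78·500440727·46 + 148·324930709·30 + 68·454042249·45 + 21·606729023·18 + 76·493240141·9 = 5194362785514.
5194362785514 mod 68560379599 = 52334315589.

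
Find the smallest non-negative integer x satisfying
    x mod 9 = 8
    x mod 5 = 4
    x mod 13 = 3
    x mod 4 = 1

809

From x ≡ 8 (mod 9) write x = 8 + 9t. Substituting into x ≡ 4 (mod 5) gives 9t ≡ 1 (mod 5), and since 4⁻¹ ≡ 4 (mod 5), t ≡ 4. Hence x ≡ 8 + 9·4 = 44 (mod 45).
From x ≡ 44 (mod 45) write x = 44 + 45t. Substituting into x ≡ 3 (mod 13) gives 45t ≡ 11 (mod 13), and since 6⁻¹ ≡ 11 (mod 13), t ≡ 4. Hence x ≡ 44 + 45·4 = 224 (mod 585).
From x ≡ 224 (mod 585) write x = 224 + 585t. Substituting into x ≡ 1 (mod 4) gives 585t ≡ 1 (mod 4), and since 1⁻¹ ≡ 1 (mod 4), t ≡ 1. Hence x ≡ 224 + 585·1 = 809 (mod 2340).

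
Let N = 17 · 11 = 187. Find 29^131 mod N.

62

Mod 17: 29 ≡ 12; by Fermat, exponent reduces to 131 mod 16 = 3; 12^3 ≡ 11 (mod 17).
Mod 11: 29 ≡ 7; by Fermat, exponent reduces to 131 mod 10 = 1; 7^1 ≡ 7 (mod 11).
Combine by CRT: x ≡ 11 (mod 17), x ≡ 7 (mod 11) ⇒ x ≡ 62 (mod 187).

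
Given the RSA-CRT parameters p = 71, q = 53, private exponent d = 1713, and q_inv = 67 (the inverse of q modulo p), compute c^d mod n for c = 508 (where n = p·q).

1251

d_p = d mod (p−1) = 1713 mod 70 = 33; d_q = d mod (q−1) = 49.
m₁ = c^(d_p) mod p: c ≡ 11 (mod 71), and 11^33 mod 71 = 44.
m₂ = c^(d_q) mod q: c ≡ 31 (mod 53), and 31^49 mod 53 = 32.
h = q_inv·(m₁ − m₂) mod p = 67·(44 − 32) mod 71 = 23.
m = m₂ + h·q = 32 + 23·53 = 1251.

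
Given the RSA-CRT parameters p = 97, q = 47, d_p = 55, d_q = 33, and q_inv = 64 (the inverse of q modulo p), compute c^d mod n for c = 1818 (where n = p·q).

3541

m₁ = c^(d_p) mod p: c ≡ 72 (mod 97), and 72^55 mod 97 = 49.
m₂ = c^(d_q) mod q: c ≡ 32 (mod 47), and 32^33 mod 47 = 16.
h = q_inv·(m₁ − m₂) mod p = 64·(49 − 16) mod 97 = 75.
m = m₂ + h·q = 16 + 75·47 = 3541.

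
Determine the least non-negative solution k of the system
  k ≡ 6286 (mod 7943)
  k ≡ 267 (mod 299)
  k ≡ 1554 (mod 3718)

4009558

gcd(7943, 299) = 13 and 13 | (267 − 6286), so the pair is consistent; merging gives k ≡ 173089 (mod 182689), where 182689 = lcm(7943, 299).
gcd(182689, 3718) = 169 and 169 | (1554 − 173089), so the pair is consistent; merging gives k ≡ 4009558 (mod 4019158), where 4019158 = lcm(182689, 3718).
The solution is unique modulo lcm(7943, 299, 3718) = 4019158.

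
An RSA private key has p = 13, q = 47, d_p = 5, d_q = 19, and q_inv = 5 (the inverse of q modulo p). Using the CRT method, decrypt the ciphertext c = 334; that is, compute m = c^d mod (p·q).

198

m₁ = c^(d_p) mod p: c ≡ 9 (mod 13), and 9^5 mod 13 = 3.
m₂ = c^(d_q) mod q: c ≡ 5 (mod 47), and 5^19 mod 47 = 10.
h = q_inv·(m₁ − m₂) mod p = 5·(3 − 10) mod 13 = 4.
m = m₂ + h·q = 10 + 4·47 = 198.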